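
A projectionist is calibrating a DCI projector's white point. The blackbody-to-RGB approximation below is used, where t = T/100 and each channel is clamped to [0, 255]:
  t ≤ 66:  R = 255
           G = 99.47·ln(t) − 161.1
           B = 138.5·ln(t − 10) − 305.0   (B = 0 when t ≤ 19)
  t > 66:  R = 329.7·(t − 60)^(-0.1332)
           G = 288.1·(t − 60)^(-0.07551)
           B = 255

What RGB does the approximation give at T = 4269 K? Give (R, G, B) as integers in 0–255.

t = 4269/100 = 42.69; the t ≤ 66 branch applies.
R = 255 by definition for t ≤ 66.
G = 99.47·ln 42.69 − 161.1 = 99.47·3.7540 − 161.1 = 212.307.
B = 138.5·ln(42.69 − 10) − 305.0 = 138.5·ln 32.69 − 305.0 = 138.5·3.4871 − 305.0 = 177.959.
Rounded: (255, 212, 178).

(255, 212, 178)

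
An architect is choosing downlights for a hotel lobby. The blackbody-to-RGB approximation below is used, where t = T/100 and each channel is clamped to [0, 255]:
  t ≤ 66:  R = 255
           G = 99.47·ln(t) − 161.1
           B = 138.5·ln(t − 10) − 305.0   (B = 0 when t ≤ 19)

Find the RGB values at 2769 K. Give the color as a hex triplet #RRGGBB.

#FFA95D

t = 2769/100 = 27.69; the t ≤ 66 branch applies.
R = 255 by definition for t ≤ 66.
G = 99.47·ln 27.69 − 161.1 = 99.47·3.3211 − 161.1 = 169.247.
B = 138.5·ln(27.69 − 10) − 305.0 = 138.5·ln 17.69 − 305.0 = 138.5·2.8730 − 305.0 = 92.910.
Rounded: (255, 169, 93).
In hex: #FFA95D.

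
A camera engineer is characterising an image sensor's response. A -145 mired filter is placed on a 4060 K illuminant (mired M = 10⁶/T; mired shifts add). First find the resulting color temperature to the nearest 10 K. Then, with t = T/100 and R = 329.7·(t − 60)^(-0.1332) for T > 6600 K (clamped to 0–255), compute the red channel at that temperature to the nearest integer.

203

M_in = 10⁶/4060 = 246.31; M_out = 246.31 + (-145) = 101.31.
T_out = 10⁶/101.31 = 9871.1 K → 9870 K; t = 98.7.
R = 329.7·(98.7 − 60)^(-0.1332) = 329.7·38.7^(-0.1332) = 329.7·0.61449 = 202.598.
Rounded: 203.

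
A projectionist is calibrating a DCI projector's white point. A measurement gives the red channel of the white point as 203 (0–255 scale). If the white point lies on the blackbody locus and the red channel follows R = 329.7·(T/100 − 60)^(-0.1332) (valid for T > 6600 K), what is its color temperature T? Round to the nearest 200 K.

(t − 60)^(-0.1332) = 203/329.7 = 0.61571.
t − 60 = 0.61571^(1/-0.1332) = 0.61571^(-7.508) = 38.129, so t = 98.129.
T = 100·t = 9813 K → 9800 K to the nearest 200 K.

9800 K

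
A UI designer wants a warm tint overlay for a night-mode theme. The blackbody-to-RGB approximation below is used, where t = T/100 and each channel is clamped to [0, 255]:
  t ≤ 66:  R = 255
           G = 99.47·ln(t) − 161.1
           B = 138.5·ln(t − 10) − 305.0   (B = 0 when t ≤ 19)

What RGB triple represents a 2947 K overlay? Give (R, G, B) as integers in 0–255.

t = 2947/100 = 29.47; the t ≤ 66 branch applies.
R = 255 by definition for t ≤ 66.
G = 99.47·ln 29.47 − 161.1 = 99.47·3.3834 − 161.1 = 175.444.
B = 138.5·ln(29.47 − 10) − 305.0 = 138.5·ln 19.47 − 305.0 = 138.5·2.9689 − 305.0 = 106.189.
Rounded: (255, 175, 106).

(255, 175, 106)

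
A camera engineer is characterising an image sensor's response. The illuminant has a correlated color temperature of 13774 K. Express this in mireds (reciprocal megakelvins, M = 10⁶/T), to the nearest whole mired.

73 mireds

M = 10⁶ / 13774 = 72.601 → 73 mireds.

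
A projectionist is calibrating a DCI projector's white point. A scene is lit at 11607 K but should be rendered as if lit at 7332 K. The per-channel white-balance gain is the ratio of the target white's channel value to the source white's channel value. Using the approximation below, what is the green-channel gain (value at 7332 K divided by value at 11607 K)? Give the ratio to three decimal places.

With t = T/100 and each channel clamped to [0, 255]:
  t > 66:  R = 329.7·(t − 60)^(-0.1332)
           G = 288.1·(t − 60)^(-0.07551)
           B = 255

At 11607 K (t = 116.07):
  G = 288.1·(116.07 − 60)^(-0.07551) = 288.1·56.07^(-0.07551) = 288.1·0.73782 = 212.567.
At 7332 K (t = 73.32):
  G = 288.1·(73.32 − 60)^(-0.07551) = 288.1·13.32^(-0.07551) = 288.1·0.82241 = 236.936.
Gain = 236.936 / 212.567 = 1.1146 → 1.115.

1.115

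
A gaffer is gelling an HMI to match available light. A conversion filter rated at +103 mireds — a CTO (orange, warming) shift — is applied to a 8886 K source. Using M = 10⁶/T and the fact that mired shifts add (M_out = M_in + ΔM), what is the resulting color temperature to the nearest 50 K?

M_in = 10⁶/8886 = 112.54 mireds.
M_out = 112.54 + (+103) = 215.54 mireds.
T_out = 10⁶/215.54 = 4639.6 K → 4650 K.

4650 K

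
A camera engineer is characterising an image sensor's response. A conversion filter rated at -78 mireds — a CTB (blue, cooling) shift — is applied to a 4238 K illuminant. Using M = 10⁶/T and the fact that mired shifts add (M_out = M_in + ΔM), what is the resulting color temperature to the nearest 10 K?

M_in = 10⁶/4238 = 235.96 mireds.
M_out = 235.96 + (-78) = 157.96 mireds.
T_out = 10⁶/157.96 = 6330.7 K → 6330 K.

6330 K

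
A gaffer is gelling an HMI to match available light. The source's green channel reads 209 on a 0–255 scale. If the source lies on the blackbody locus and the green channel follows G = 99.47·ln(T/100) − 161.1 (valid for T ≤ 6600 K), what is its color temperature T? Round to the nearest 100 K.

4100 K

ln t = (209 + 161.1) / 99.47 = 3.7207.
t = e^3.7207 = 41.294.
T = 100·t = 4129 K → 4100 K to the nearest 100 K.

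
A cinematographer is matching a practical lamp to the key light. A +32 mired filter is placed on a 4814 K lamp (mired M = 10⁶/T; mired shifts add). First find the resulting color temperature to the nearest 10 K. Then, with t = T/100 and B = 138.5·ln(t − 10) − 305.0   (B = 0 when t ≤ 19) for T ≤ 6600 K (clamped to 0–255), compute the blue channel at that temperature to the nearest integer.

M_in = 10⁶/4814 = 207.73; M_out = 207.73 + (+32) = 239.73.
T_out = 10⁶/239.73 = 4171.4 K → 4170 K; t = 41.7.
B = 138.5·ln(41.7 − 10) − 305.0 = 138.5·ln 31.7 − 305.0 = 138.5·3.4563 − 305.0 = 173.700.
Rounded: 174.

174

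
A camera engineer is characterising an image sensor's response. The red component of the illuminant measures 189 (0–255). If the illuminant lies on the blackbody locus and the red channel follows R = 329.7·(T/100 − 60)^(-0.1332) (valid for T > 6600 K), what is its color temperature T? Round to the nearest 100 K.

(t − 60)^(-0.1332) = 189/329.7 = 0.57325.
t − 60 = 0.57325^(1/-0.1332) = 0.57325^(-7.508) = 65.199, so t = 125.199.
T = 100·t = 12520 K → 12500 K to the nearest 100 K.

12500 K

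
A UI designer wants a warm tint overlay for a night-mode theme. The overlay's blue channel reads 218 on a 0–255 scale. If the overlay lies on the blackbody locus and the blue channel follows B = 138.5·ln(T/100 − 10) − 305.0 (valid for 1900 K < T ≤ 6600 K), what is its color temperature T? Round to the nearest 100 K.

ln(t − 10) = (218 + 305.0) / 138.5 = 3.7762.
t − 10 = e^3.7762 = 43.649, so t = 53.649.
T = 100·t = 5365 K → 5400 K to the nearest 100 K.

5400 K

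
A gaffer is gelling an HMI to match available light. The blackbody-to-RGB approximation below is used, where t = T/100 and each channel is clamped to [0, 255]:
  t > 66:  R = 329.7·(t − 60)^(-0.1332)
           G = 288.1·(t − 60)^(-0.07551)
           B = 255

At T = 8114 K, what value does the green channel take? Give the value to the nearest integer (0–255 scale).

t = 8114/100 = 81.14; the t > 66 branch applies.
G = 288.1·(81.14 − 60)^(-0.07551) = 288.1·21.14^(-0.07551) = 288.1·0.79422 = 228.815.
Rounded: 229.

229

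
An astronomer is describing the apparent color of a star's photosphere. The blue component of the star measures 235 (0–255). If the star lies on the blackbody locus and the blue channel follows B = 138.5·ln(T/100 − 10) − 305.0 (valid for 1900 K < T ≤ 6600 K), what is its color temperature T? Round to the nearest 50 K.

5950 K

ln(t − 10) = (235 + 305.0) / 138.5 = 3.8989.
t − 10 = e^3.8989 = 49.349, so t = 59.349.
T = 100·t = 5935 K → 5950 K to the nearest 50 K.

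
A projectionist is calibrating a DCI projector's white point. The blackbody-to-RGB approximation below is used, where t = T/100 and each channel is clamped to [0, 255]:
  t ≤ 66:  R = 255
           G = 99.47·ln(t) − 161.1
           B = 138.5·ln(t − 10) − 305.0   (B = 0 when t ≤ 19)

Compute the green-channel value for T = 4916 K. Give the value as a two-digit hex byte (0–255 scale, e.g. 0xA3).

t = 4916/100 = 49.16; the t ≤ 66 branch applies.
G = 99.47·ln 49.16 − 161.1 = 99.47·3.8951 − 161.1 = 226.344.
Rounded: 226; in hex, 0xE2.

0xE2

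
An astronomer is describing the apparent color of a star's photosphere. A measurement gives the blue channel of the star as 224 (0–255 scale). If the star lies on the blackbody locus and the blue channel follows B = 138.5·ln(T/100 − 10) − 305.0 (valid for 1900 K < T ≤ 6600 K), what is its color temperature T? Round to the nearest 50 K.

ln(t − 10) = (224 + 305.0) / 138.5 = 3.8195.
t − 10 = e^3.8195 = 45.581, so t = 55.581.
T = 100·t = 5558 K → 5550 K to the nearest 50 K.

5550 K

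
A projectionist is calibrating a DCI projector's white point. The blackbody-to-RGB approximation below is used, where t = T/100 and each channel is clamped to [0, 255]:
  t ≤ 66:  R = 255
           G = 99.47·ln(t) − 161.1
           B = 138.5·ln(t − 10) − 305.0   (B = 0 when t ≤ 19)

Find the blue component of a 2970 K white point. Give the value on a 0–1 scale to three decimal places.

0.423

t = 2970/100 = 29.7; the t ≤ 66 branch applies.
B = 138.5·ln(29.7 − 10) − 305.0 = 138.5·ln 19.7 − 305.0 = 138.5·2.9806 − 305.0 = 107.816.
On a 0–1 scale: 107.816/255 = 0.4228 → 0.423.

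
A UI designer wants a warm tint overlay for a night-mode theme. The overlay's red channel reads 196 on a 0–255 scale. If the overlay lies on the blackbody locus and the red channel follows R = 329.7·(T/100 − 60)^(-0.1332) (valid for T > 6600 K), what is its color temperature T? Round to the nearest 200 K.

11000 K

(t − 60)^(-0.1332) = 196/329.7 = 0.59448.
t − 60 = 0.59448^(1/-0.1332) = 0.59448^(-7.508) = 49.621, so t = 109.621.
T = 100·t = 10962 K → 11000 K to the nearest 200 K.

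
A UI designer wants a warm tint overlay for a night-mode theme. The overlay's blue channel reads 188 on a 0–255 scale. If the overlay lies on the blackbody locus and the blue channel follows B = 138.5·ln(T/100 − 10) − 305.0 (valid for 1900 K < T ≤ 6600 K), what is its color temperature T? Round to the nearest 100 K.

ln(t − 10) = (188 + 305.0) / 138.5 = 3.5596.
t − 10 = e^3.5596 = 35.148, so t = 45.148.
T = 100·t = 4515 K → 4500 K to the nearest 100 K.

4500 K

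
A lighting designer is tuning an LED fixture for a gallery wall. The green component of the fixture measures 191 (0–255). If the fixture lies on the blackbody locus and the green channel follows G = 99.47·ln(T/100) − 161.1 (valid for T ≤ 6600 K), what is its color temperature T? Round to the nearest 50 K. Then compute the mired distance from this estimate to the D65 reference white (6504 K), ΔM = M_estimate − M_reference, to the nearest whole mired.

ln t = (191 + 161.1) / 99.47 = 3.5398.
t = e^3.5398 = 34.459.
T = 100·t = 3446 K → 3450 K to the nearest 50 K.
M_estimate = 10⁶/3450 = 289.86; M_reference = 10⁶/6504 = 153.75.
ΔM = 289.86 − 153.75 = 136.10 → +136 mireds.

+136 mireds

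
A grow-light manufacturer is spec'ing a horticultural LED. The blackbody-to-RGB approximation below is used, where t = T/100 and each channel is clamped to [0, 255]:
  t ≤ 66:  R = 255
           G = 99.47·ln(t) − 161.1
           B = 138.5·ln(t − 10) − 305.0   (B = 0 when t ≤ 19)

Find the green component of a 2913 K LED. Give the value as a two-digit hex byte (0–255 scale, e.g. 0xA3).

0xAE

t = 2913/100 = 29.13; the t ≤ 66 branch applies.
G = 99.47·ln 29.13 − 161.1 = 99.47·3.3718 − 161.1 = 174.290.
Rounded: 174; in hex, 0xAE.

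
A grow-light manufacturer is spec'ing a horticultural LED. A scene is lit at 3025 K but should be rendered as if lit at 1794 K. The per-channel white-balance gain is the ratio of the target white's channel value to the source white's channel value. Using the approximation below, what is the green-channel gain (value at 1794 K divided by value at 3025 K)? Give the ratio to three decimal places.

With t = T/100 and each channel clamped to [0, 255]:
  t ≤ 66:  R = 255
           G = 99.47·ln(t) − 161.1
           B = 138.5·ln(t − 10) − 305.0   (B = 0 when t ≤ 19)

0.708

At 3025 K (t = 30.25):
  G = 99.47·ln 30.25 − 161.1 = 99.47·3.4095 − 161.1 = 178.043.
At 1794 K (t = 17.94):
  G = 99.47·ln 17.94 − 161.1 = 99.47·2.8870 − 161.1 = 126.073.
Gain = 126.073 / 178.043 = 0.7081 → 0.708.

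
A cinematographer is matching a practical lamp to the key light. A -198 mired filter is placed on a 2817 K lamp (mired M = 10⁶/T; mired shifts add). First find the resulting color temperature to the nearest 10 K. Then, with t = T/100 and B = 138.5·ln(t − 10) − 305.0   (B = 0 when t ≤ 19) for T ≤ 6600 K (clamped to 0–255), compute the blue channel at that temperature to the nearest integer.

M_in = 10⁶/2817 = 354.99; M_out = 354.99 + (-198) = 156.99.
T_out = 10⁶/156.99 = 6369.9 K → 6370 K; t = 63.7.
B = 138.5·ln(63.7 − 10) − 305.0 = 138.5·ln 53.7 − 305.0 = 138.5·3.9834 − 305.0 = 246.703.
Rounded: 247.

247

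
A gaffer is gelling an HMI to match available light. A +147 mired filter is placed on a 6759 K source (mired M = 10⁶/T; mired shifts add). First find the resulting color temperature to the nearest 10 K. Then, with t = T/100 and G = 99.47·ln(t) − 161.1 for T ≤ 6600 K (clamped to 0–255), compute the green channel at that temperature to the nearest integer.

189

M_in = 10⁶/6759 = 147.95; M_out = 147.95 + (+147) = 294.95.
T_out = 10⁶/294.95 = 3390.4 K → 3390 K; t = 33.9.
G = 99.47·ln 33.9 − 161.1 = 99.47·3.5234 − 161.1 = 189.374.
Rounded: 189.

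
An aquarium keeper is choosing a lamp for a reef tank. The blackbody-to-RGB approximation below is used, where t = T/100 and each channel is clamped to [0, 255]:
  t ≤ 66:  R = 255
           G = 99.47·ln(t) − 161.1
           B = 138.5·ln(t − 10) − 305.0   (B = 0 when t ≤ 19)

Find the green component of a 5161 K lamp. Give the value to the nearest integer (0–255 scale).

t = 5161/100 = 51.61; the t ≤ 66 branch applies.
G = 99.47·ln 51.61 − 161.1 = 99.47·3.9437 − 161.1 = 231.181.
Rounded: 231.

231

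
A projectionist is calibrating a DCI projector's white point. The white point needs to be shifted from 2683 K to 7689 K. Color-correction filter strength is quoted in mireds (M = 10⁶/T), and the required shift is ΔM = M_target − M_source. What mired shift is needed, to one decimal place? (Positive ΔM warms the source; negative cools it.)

M_source = 10⁶/2683 = 372.717; M_target = 10⁶/7689 = 130.056.
ΔM = 130.056 − 372.717 = -242.661 → -242.7 mireds, a cooling shift.

-242.7 mireds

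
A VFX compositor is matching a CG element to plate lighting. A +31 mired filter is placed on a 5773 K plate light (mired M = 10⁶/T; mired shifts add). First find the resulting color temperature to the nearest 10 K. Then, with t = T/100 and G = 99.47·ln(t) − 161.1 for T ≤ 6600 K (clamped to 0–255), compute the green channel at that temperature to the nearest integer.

226

M_in = 10⁶/5773 = 173.22; M_out = 173.22 + (+31) = 204.22.
T_out = 10⁶/204.22 = 4896.7 K → 4900 K; t = 49.
G = 99.47·ln 49 − 161.1 = 99.47·3.8918 − 161.1 = 226.019.
Rounded: 226.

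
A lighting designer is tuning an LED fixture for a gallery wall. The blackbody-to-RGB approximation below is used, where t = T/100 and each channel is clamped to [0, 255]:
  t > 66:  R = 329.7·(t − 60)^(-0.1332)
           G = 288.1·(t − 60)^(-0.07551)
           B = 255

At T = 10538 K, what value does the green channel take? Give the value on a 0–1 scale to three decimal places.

t = 10538/100 = 105.38; the t > 66 branch applies.
G = 288.1·(105.38 − 60)^(-0.07551) = 288.1·45.38^(-0.07551) = 288.1·0.74970 = 215.990.
On a 0–1 scale: 215.990/255 = 0.8470 → 0.847.

0.847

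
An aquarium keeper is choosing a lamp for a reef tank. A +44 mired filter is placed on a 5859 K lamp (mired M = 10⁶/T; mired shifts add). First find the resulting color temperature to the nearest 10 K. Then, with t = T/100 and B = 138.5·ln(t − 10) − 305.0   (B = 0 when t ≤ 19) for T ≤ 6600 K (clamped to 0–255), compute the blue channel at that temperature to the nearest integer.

194

M_in = 10⁶/5859 = 170.68; M_out = 170.68 + (+44) = 214.68.
T_out = 10⁶/214.68 = 4658.1 K → 4660 K; t = 46.6.
B = 138.5·ln(46.6 − 10) − 305.0 = 138.5·ln 36.6 − 305.0 = 138.5·3.6000 − 305.0 = 193.607.
Rounded: 194.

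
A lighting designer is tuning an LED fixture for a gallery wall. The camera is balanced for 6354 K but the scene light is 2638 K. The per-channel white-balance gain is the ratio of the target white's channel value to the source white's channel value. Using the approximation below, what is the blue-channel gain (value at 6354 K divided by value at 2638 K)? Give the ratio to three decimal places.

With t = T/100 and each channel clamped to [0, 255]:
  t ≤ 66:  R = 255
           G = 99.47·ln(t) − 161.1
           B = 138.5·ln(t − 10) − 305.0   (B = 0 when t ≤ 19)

2.994

At 2638 K (t = 26.38):
  B = 138.5·ln(26.38 − 10) − 305.0 = 138.5·ln 16.38 − 305.0 = 138.5·2.7961 − 305.0 = 82.254.
At 6354 K (t = 63.54):
  B = 138.5·ln(63.54 − 10) − 305.0 = 138.5·ln 53.54 − 305.0 = 138.5·3.9804 − 305.0 = 246.289.
Gain = 246.289 / 82.254 = 2.9942 → 2.994.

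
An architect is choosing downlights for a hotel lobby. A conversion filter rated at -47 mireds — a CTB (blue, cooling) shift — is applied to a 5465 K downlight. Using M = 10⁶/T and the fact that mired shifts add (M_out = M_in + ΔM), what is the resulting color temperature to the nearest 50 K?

7350 K

M_in = 10⁶/5465 = 182.98 mireds.
M_out = 182.98 + (-47) = 135.98 mireds.
T_out = 10⁶/135.98 = 7353.9 K → 7350 K.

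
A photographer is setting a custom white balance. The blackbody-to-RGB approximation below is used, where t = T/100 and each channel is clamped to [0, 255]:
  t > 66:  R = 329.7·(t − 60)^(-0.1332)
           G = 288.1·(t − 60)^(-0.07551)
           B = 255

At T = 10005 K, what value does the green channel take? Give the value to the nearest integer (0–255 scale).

218

t = 10005/100 = 100.05; the t > 66 branch applies.
G = 288.1·(100.05 − 60)^(-0.07551) = 288.1·40.05^(-0.07551) = 288.1·0.75681 = 218.037.
Rounded: 218.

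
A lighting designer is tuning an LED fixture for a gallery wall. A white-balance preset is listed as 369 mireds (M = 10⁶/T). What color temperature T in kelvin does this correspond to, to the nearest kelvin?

2710 K

T = 10⁶ / 369 = 2710.03 K → 2710 K.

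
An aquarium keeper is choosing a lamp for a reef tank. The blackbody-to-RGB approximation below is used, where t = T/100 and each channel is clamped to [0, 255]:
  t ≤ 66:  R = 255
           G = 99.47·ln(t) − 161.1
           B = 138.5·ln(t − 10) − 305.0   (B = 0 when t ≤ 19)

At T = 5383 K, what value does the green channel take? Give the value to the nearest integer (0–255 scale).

t = 5383/100 = 53.83; the t ≤ 66 branch applies.
G = 99.47·ln 53.83 − 161.1 = 99.47·3.9858 − 161.1 = 235.371.
Rounded: 235.

235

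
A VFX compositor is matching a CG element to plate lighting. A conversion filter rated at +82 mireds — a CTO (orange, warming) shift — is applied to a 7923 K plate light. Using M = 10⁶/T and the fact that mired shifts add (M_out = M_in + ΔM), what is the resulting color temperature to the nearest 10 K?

M_in = 10⁶/7923 = 126.21 mireds.
M_out = 126.21 + (+82) = 208.21 mireds.
T_out = 10⁶/208.21 = 4802.7 K → 4800 K.

4800 K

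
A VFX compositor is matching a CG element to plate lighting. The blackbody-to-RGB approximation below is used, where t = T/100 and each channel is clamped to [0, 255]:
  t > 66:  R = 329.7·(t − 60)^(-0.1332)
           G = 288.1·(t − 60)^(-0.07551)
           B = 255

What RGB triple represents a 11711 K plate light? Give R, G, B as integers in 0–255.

t = 11711/100 = 117.11; the t > 66 branch applies.
R = 329.7·(117.11 − 60)^(-0.1332) = 329.7·57.11^(-0.1332) = 329.7·0.58345 = 192.364.
G = 288.1·(117.11 − 60)^(-0.07551) = 288.1·57.11^(-0.07551) = 288.1·0.73680 = 212.273.
B = 255 by definition for t > 66.
Rounded: (192, 212, 255).

R=192, G=212, B=255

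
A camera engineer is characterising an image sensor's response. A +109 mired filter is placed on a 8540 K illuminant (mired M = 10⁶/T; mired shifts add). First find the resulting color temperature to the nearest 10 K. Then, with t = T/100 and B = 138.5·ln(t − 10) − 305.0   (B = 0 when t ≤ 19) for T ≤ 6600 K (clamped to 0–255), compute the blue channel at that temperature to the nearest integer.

M_in = 10⁶/8540 = 117.10; M_out = 117.10 + (+109) = 226.10.
T_out = 10⁶/226.10 = 4422.9 K → 4420 K; t = 44.2.
B = 138.5·ln(44.2 − 10) − 305.0 = 138.5·ln 34.2 − 305.0 = 138.5·3.5322 − 305.0 = 184.213.
Rounded: 184.

184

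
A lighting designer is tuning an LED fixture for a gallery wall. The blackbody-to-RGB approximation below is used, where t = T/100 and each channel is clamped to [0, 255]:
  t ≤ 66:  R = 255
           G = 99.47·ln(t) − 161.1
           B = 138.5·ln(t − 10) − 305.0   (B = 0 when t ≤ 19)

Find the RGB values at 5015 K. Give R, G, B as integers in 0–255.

t = 5015/100 = 50.15; the t ≤ 66 branch applies.
R = 255 by definition for t ≤ 66.
G = 99.47·ln 50.15 − 161.1 = 99.47·3.9150 − 161.1 = 228.327.
B = 138.5·ln(50.15 − 10) − 305.0 = 138.5·ln 40.15 − 305.0 = 138.5·3.6926 − 305.0 = 206.428.
Rounded: (255, 228, 206).

R=255, G=228, B=206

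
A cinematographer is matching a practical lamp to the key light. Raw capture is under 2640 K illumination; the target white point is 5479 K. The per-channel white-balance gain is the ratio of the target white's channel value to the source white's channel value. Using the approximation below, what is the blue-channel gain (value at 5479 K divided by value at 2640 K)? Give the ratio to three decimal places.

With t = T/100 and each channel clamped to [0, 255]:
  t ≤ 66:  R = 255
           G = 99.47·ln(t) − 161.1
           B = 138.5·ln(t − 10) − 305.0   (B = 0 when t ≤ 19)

At 2640 K (t = 26.4):
  B = 138.5·ln(26.4 − 10) − 305.0 = 138.5·ln 16.4 − 305.0 = 138.5·2.7973 − 305.0 = 82.423.
At 5479 K (t = 54.79):
  B = 138.5·ln(54.79 − 10) − 305.0 = 138.5·ln 44.79 − 305.0 = 138.5·3.8020 − 305.0 = 221.575.
Gain = 221.575 / 82.423 = 2.6883 → 2.688.

2.688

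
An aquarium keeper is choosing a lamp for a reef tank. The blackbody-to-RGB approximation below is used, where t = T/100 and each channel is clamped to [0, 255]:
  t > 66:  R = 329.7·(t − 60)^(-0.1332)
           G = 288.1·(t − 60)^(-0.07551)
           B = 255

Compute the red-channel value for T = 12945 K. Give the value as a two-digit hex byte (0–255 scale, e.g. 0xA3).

t = 12945/100 = 129.45; the t > 66 branch applies.
R = 329.7·(129.45 − 60)^(-0.1332) = 329.7·69.45^(-0.1332) = 329.7·0.56845 = 187.417.
Rounded: 187; in hex, 0xBB.

0xBB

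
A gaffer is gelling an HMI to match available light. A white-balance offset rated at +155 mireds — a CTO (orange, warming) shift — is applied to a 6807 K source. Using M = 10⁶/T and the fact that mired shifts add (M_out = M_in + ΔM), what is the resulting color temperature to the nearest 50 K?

3300 K

M_in = 10⁶/6807 = 146.91 mireds.
M_out = 146.91 + (+155) = 301.91 mireds.
T_out = 10⁶/301.91 = 3312.3 K → 3300 K.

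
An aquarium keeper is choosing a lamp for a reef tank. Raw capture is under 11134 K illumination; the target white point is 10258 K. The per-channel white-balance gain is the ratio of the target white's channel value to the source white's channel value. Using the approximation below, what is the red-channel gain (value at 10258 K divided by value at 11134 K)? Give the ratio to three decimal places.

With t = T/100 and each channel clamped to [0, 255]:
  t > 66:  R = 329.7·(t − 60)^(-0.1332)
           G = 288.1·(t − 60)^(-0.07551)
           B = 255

At 11134 K (t = 111.34):
  R = 329.7·(111.34 − 60)^(-0.1332) = 329.7·51.34^(-0.1332) = 329.7·0.59179 = 195.113.
At 10258 K (t = 102.58):
  R = 329.7·(102.58 − 60)^(-0.1332) = 329.7·42.58^(-0.1332) = 329.7·0.60672 = 200.036.
Gain = 200.036 / 195.113 = 1.0252 → 1.025.

1.025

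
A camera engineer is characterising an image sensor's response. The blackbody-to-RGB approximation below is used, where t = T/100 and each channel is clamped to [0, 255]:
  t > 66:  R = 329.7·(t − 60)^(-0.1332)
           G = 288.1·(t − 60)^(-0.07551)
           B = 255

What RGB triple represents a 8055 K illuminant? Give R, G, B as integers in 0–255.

t = 8055/100 = 80.55; the t > 66 branch applies.
R = 329.7·(80.55 − 60)^(-0.1332) = 329.7·20.55^(-0.1332) = 329.7·0.66855 = 220.421.
G = 288.1·(80.55 − 60)^(-0.07551) = 288.1·20.55^(-0.07551) = 288.1·0.79592 = 229.305.
B = 255 by definition for t > 66.
Rounded: (220, 229, 255).

R=220, G=229, B=255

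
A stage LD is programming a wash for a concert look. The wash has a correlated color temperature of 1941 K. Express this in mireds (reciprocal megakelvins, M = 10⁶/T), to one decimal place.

M = 10⁶ / 1941 = 515.198 → 515.2 mireds.

515.2 mireds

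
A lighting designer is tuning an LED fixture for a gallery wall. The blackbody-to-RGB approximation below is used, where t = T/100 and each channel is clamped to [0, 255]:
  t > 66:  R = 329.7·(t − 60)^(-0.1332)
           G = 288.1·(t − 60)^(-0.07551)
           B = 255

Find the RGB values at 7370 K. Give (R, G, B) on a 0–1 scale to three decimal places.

(0.912, 0.927, 1.000)

t = 7370/100 = 73.7; the t > 66 branch applies.
R = 329.7·(73.7 − 60)^(-0.1332) = 329.7·13.7^(-0.1332) = 329.7·0.70565 = 232.653.
G = 288.1·(73.7 − 60)^(-0.07551) = 288.1·13.7^(-0.07551) = 288.1·0.82067 = 236.434.
B = 255 by definition for t > 66.
Dividing each by 255: (0.9124, 0.9272, 1.0000) → (0.912, 0.927, 1.000).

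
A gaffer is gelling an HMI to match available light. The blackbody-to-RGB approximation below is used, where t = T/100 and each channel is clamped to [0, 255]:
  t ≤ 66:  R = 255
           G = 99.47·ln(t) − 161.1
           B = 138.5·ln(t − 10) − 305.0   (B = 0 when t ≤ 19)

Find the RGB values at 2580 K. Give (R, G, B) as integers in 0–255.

(255, 162, 77)

t = 2580/100 = 25.8; the t ≤ 66 branch applies.
R = 255 by definition for t ≤ 66.
G = 99.47·ln 25.8 − 161.1 = 99.47·3.2504 − 161.1 = 162.215.
B = 138.5·ln(25.8 − 10) − 305.0 = 138.5·ln 15.8 − 305.0 = 138.5·2.7600 − 305.0 = 77.261.
Rounded: (255, 162, 77).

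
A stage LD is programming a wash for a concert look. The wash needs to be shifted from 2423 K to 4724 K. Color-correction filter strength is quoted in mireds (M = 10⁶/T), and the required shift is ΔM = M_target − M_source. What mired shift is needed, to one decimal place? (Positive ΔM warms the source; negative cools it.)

M_source = 10⁶/2423 = 412.712; M_target = 10⁶/4724 = 211.685.
ΔM = 211.685 − 412.712 = -201.027 → -201.0 mireds, a cooling shift.

-201.0 mireds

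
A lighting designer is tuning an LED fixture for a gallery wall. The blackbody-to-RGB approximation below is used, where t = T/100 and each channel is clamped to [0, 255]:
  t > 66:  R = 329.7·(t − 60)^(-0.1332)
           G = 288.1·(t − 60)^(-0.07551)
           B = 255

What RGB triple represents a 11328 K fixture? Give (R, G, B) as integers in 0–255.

t = 11328/100 = 113.28; the t > 66 branch applies.
R = 329.7·(113.28 − 60)^(-0.1332) = 329.7·53.28^(-0.1332) = 329.7·0.58887 = 194.151.
G = 288.1·(113.28 − 60)^(-0.07551) = 288.1·53.28^(-0.07551) = 288.1·0.74067 = 213.388.
B = 255 by definition for t > 66.
Rounded: (194, 213, 255).

(194, 213, 255)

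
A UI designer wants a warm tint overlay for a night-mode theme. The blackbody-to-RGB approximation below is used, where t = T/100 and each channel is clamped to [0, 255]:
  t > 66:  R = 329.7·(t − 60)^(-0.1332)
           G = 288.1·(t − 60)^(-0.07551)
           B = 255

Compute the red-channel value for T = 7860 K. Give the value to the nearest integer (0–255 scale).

223

t = 7860/100 = 78.6; the t > 66 branch applies.
R = 329.7·(78.6 − 60)^(-0.1332) = 329.7·18.6^(-0.1332) = 329.7·0.67749 = 223.367.
Rounded: 223.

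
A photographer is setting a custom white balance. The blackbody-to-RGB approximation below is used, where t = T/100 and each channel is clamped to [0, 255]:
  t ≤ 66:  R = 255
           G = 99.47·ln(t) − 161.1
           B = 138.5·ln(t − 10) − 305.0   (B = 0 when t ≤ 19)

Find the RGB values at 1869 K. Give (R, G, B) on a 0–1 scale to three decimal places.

(1.000, 0.510, 0.000)

t = 1869/100 = 18.69; the t ≤ 66 branch applies.
R = 255 by definition for t ≤ 66.
G = 99.47·ln 18.69 − 161.1 = 99.47·2.9280 − 161.1 = 130.147.
t = 18.69 ≤ 19, so B = 0.
Dividing each by 255: (1.0000, 0.5104, 0.0000) → (1.000, 0.510, 0.000).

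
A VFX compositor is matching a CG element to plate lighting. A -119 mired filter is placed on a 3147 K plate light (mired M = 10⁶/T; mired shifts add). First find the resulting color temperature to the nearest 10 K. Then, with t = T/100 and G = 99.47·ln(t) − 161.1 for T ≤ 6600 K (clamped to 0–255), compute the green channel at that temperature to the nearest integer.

229

M_in = 10⁶/3147 = 317.76; M_out = 317.76 + (-119) = 198.76.
T_out = 10⁶/198.76 = 5031.1 K → 5030 K; t = 50.3.
G = 99.47·ln 50.3 − 161.1 = 99.47·3.9180 − 161.1 = 228.624.
Rounded: 229.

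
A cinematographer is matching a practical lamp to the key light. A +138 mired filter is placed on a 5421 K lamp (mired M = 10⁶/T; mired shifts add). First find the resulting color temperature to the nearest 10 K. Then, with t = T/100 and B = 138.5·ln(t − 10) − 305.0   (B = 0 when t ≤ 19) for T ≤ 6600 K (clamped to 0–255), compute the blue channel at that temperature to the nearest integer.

117

M_in = 10⁶/5421 = 184.47; M_out = 184.47 + (+138) = 322.47.
T_out = 10⁶/322.47 = 3101.1 K → 3100 K; t = 31.
B = 138.5·ln(31 − 10) − 305.0 = 138.5·ln 21 − 305.0 = 138.5·3.0445 − 305.0 = 116.666.
Rounded: 117.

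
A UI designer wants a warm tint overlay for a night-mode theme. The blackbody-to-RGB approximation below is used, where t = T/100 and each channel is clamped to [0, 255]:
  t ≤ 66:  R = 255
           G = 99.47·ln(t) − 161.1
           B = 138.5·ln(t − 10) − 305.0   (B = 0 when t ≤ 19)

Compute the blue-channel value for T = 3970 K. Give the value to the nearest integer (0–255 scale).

165

t = 3970/100 = 39.7; the t ≤ 66 branch applies.
B = 138.5·ln(39.7 − 10) − 305.0 = 138.5·ln 29.7 − 305.0 = 138.5·3.3911 − 305.0 = 164.674.
Rounded: 165.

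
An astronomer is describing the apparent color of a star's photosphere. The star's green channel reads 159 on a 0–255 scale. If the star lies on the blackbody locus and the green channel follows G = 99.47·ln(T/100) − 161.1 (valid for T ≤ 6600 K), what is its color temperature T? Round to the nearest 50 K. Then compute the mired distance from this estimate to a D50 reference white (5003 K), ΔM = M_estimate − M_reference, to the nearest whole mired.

ln t = (159 + 161.1) / 99.47 = 3.2181.
t = e^3.2181 = 24.980.
T = 100·t = 2498 K → 2500 K to the nearest 50 K.
M_estimate = 10⁶/2500 = 400.00; M_reference = 10⁶/5003 = 199.88.
ΔM = 400.00 − 199.88 = 200.12 → +200 mireds.

+200 mireds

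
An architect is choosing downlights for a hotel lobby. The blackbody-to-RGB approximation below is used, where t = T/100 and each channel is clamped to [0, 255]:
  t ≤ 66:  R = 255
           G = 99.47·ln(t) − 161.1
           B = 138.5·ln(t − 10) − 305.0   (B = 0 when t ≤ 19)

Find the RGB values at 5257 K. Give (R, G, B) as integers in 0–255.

t = 5257/100 = 52.57; the t ≤ 66 branch applies.
R = 255 by definition for t ≤ 66.
G = 99.47·ln 52.57 − 161.1 = 99.47·3.9621 − 161.1 = 233.015.
B = 138.5·ln(52.57 − 10) − 305.0 = 138.5·ln 42.57 − 305.0 = 138.5·3.7511 − 305.0 = 214.534.
Rounded: (255, 233, 215).

(255, 233, 215)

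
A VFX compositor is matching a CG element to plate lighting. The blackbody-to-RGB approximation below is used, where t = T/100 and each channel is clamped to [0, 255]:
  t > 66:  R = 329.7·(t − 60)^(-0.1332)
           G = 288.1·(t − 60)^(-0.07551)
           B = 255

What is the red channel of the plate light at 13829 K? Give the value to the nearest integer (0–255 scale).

t = 13829/100 = 138.29; the t > 66 branch applies.
R = 329.7·(138.29 − 60)^(-0.1332) = 329.7·78.29^(-0.1332) = 329.7·0.55945 = 184.449.
Rounded: 184.

184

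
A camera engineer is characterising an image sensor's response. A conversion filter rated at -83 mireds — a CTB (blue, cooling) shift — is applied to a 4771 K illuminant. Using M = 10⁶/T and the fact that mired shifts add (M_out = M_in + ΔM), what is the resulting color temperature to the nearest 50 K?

M_in = 10⁶/4771 = 209.60 mireds.
M_out = 209.60 + (-83) = 126.60 mireds.
T_out = 10⁶/126.60 = 7898.9 K → 7900 K.

7900 K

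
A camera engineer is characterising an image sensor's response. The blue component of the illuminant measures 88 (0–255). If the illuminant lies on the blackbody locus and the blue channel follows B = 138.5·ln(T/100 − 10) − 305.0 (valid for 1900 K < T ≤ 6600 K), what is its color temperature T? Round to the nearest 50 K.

ln(t − 10) = (88 + 305.0) / 138.5 = 2.8375.
t − 10 = e^2.8375 = 17.074, so t = 27.074.
T = 100·t = 2707 K → 2700 K to the nearest 50 K.

2700 K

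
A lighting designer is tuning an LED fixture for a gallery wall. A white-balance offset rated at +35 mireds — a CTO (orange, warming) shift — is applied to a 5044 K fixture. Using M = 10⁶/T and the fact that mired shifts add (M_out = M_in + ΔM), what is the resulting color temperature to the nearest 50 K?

M_in = 10⁶/5044 = 198.26 mireds.
M_out = 198.26 + (+35) = 233.26 mireds.
T_out = 10⁶/233.26 = 4287.1 K → 4300 K.

4300 K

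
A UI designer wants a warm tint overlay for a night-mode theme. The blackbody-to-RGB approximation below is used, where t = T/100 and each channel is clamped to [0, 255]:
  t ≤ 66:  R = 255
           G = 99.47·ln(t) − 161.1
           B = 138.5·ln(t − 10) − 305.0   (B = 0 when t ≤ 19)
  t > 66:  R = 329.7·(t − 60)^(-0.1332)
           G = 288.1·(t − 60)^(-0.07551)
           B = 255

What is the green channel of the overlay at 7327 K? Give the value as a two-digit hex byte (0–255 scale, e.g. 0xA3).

0xED

t = 7327/100 = 73.27; the t > 66 branch applies.
G = 288.1·(73.27 − 60)^(-0.07551) = 288.1·13.27^(-0.07551) = 288.1·0.82264 = 237.004.
Rounded: 237; in hex, 0xED.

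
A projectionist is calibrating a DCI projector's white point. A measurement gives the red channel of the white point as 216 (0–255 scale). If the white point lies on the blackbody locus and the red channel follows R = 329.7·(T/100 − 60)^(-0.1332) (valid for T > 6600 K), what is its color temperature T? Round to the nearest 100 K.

8400 K

(t − 60)^(-0.1332) = 216/329.7 = 0.65514.
t − 60 = 0.65514^(1/-0.1332) = 0.65514^(-7.508) = 23.926, so t = 83.926.
T = 100·t = 8393 K → 8400 K to the nearest 100 K.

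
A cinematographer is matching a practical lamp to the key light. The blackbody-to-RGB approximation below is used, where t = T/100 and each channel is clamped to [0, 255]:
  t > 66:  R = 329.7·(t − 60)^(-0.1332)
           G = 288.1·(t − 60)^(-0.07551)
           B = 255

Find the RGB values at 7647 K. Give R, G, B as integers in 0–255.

t = 7647/100 = 76.47; the t > 66 branch applies.
R = 329.7·(76.47 − 60)^(-0.1332) = 329.7·16.47^(-0.1332) = 329.7·0.68855 = 227.015.
G = 288.1·(76.47 − 60)^(-0.07551) = 288.1·16.47^(-0.07551) = 288.1·0.80933 = 233.169.
B = 255 by definition for t > 66.
Rounded: (227, 233, 255).

R=227, G=233, B=255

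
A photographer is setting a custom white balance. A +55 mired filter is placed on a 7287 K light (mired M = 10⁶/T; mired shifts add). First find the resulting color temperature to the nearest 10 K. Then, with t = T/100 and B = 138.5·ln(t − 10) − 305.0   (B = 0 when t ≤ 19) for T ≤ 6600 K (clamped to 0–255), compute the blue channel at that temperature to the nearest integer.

213

M_in = 10⁶/7287 = 137.23; M_out = 137.23 + (+55) = 192.23.
T_out = 10⁶/192.23 = 5202.1 K → 5200 K; t = 52.
B = 138.5·ln(52 − 10) − 305.0 = 138.5·ln 42 − 305.0 = 138.5·3.7377 − 305.0 = 212.667.
Rounded: 213.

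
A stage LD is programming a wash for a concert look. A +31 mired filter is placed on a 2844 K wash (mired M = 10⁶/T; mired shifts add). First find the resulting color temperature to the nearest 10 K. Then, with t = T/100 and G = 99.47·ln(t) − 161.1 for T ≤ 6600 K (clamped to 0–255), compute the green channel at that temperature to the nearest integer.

163

M_in = 10⁶/2844 = 351.62; M_out = 351.62 + (+31) = 382.62.
T_out = 10⁶/382.62 = 2613.6 K → 2610 K; t = 26.1.
G = 99.47·ln 26.1 − 161.1 = 99.47·3.2619 − 161.1 = 163.365.
Rounded: 163.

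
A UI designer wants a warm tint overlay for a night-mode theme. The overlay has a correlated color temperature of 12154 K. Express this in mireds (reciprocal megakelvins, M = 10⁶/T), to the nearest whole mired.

M = 10⁶ / 12154 = 82.277 → 82 mireds.

82 mireds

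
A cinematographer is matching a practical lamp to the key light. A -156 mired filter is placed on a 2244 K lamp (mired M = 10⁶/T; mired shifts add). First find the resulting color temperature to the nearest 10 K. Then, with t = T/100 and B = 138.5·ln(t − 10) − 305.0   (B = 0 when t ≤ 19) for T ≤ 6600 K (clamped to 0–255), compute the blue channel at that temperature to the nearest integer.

138

M_in = 10⁶/2244 = 445.63; M_out = 445.63 + (-156) = 289.63.
T_out = 10⁶/289.63 = 3452.6 K → 3450 K; t = 34.5.
B = 138.5·ln(34.5 − 10) − 305.0 = 138.5·ln 24.5 − 305.0 = 138.5·3.1987 − 305.0 = 138.016.
Rounded: 138.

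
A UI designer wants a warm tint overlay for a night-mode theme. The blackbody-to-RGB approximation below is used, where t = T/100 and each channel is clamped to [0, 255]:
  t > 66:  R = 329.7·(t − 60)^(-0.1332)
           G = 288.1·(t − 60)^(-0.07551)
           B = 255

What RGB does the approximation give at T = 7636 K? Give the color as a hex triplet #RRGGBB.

t = 7636/100 = 76.36; the t > 66 branch applies.
R = 329.7·(76.36 − 60)^(-0.1332) = 329.7·16.36^(-0.1332) = 329.7·0.68917 = 227.218.
G = 288.1·(76.36 − 60)^(-0.07551) = 288.1·16.36^(-0.07551) = 288.1·0.80974 = 233.287.
B = 255 by definition for t > 66.
Rounded: (227, 233, 255).
In hex: #E3E9FF.

#E3E9FF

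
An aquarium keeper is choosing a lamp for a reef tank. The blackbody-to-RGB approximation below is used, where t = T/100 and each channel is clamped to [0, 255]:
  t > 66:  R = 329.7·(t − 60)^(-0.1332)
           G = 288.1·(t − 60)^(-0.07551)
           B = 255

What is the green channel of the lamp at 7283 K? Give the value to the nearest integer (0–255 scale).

t = 7283/100 = 72.83; the t > 66 branch applies.
G = 288.1·(72.83 − 60)^(-0.07551) = 288.1·12.83^(-0.07551) = 288.1·0.82474 = 237.608.
Rounded: 238.

238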